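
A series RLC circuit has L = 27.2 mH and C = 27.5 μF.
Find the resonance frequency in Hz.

Step 1 — Resonance condition Im(Z)=0 gives ω₀ = 1/√(LC).
Step 2 — ω₀ = 1/√(0.0272·2.75e-05) = 1156 rad/s.
Step 3 — f₀ = ω₀/(2π) = 184 Hz.

f₀ = 184 Hz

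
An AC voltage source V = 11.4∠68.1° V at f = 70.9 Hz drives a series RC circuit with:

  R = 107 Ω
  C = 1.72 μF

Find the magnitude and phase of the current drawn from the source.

Step 1 — Angular frequency: ω = 2π·f = 2π·70.9 = 445.5 rad/s.
Step 2 — Component impedances:
  R: Z = R = 107 Ω
  C: Z = 1/(jωC) = -j/(ω·C) = 0 - j1305 Ω
Step 3 — Series combination: Z_total = R + C = 107 - j1305 Ω = 1309∠-85.3° Ω.
Step 4 — Source phasor: V = 11.4∠68.1° V = 4.252 + j10.58 V.
Step 5 — Ohm's law: I = V / Z_total = (4.252 + j10.58) / (107 - j1305) = -0.007785 + j0.003896 A.
Step 6 — Convert to polar: |I| = 0.008706 A, ∠I = 153.4°.

I = 0.008706∠153.4° A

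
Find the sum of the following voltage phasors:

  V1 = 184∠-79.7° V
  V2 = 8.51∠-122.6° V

Step 1 — Convert each phasor to rectangular form:
  V1 = 184·(cos(-79.7°) + j·sin(-79.7°)) = 32.9 - j181 V
  V2 = 8.51·(cos(-122.6°) + j·sin(-122.6°)) = -4.585 - j7.169 V
Step 2 — Sum components: V_total = 28.31 - j188.2 V.
Step 3 — Convert to polar: |V_total| = 190.3 V, ∠V_total = -81.4°.

V_total = 190.3∠-81.4° V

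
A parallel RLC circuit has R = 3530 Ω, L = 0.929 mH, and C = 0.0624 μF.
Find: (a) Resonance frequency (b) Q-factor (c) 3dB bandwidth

Step 1 — Resonance: ω₀ = 1/√(LC) = 1/√(0.000929·6.24e-08) = 1.313e+05 rad/s.
Step 2 — f₀ = ω₀/(2π) = 2.09e+04 Hz.
Step 3 — Parallel Q: Q = R/(ω₀L) = 3530/(1.313e+05·0.000929) = 28.93.
Step 4 — Bandwidth: Δω = ω₀/Q = 4540 rad/s; BW = Δω/(2π) = 722.5 Hz.

(a) f₀ = 2.09e+04 Hz  (b) Q = 28.93  (c) BW = 722.5 Hz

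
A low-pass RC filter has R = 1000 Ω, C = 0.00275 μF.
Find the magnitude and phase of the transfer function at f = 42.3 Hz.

Step 1 — Angular frequency: ω = 2π·42.3 = 265.8 rad/s.
Step 2 — Transfer function: H(jω) = 1/(1 + jωRC).
Step 3 — Denominator: 1 + jωRC = 1 + j·265.8·1000·2.75e-09 = 1 + j0.0007309.
Step 4 — H = 1 - j0.0007309.
Step 5 — Magnitude: |H| = 1 (-0.0 dB); phase: φ = -0.0°.

|H| = 1 (-0.0 dB), φ = -0.0°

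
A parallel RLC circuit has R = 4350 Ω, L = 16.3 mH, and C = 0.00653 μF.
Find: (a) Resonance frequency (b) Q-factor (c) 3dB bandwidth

Step 1 — Resonance: ω₀ = 1/√(LC) = 1/√(0.0163·6.53e-09) = 9.693e+04 rad/s.
Step 2 — f₀ = ω₀/(2π) = 1.543e+04 Hz.
Step 3 — Parallel Q: Q = R/(ω₀L) = 4350/(9.693e+04·0.0163) = 2.753.
Step 4 — Bandwidth: Δω = ω₀/Q = 3.52e+04 rad/s; BW = Δω/(2π) = 5603 Hz.

(a) f₀ = 1.543e+04 Hz  (b) Q = 2.753  (c) BW = 5603 Hz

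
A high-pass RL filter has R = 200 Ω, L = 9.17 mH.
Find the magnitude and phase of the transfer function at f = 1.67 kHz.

Step 1 — Angular frequency: ω = 2π·1670 = 1.049e+04 rad/s.
Step 2 — Transfer function: H(jω) = jωL/(R + jωL).
Step 3 — Numerator jωL = j·96.22; denominator R + jωL = 200 + j96.22.
Step 4 — H = 0.188 + j0.3907.
Step 5 — Magnitude: |H| = 0.4335 (-7.3 dB); phase: φ = 64.3°.

|H| = 0.4335 (-7.3 dB), φ = 64.3°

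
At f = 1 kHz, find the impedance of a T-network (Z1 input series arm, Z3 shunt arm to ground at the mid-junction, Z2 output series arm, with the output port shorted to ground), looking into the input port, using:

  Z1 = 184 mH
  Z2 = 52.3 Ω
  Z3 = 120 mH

Step 1 — Angular frequency: ω = 2π·f = 2π·1000 = 6283 rad/s.
Step 2 — Component impedances:
  Z1: Z = jωL = j·6283·0.184 = 0 + j1156 Ω
  Z2: Z = R = 52.3 Ω
  Z3: Z = jωL = j·6283·0.12 = 0 + j754 Ω
Step 3 — With the output port shorted to ground, the output series arm Z2 runs from the junction to ground; the shunt arm Z3 also runs from the junction to ground. They appear in parallel: Z3 || Z2 = 52.05 + j3.61 Ω.
Step 4 — Series with input arm Z1: Z_in = Z1 + (Z3 || Z2) = 52.05 + j1160 Ω = 1161∠87.4° Ω.

Z = 52.05 + j1160 Ω = 1161∠87.4° Ω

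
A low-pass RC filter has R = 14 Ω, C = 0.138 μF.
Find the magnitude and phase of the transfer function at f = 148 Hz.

Step 1 — Angular frequency: ω = 2π·148 = 929.9 rad/s.
Step 2 — Transfer function: H(jω) = 1/(1 + jωRC).
Step 3 — Denominator: 1 + jωRC = 1 + j·929.9·14·1.38e-07 = 1 + j0.001797.
Step 4 — H = 1 - j0.001797.
Step 5 — Magnitude: |H| = 1 (-0.0 dB); phase: φ = -0.1°.

|H| = 1 (-0.0 dB), φ = -0.1°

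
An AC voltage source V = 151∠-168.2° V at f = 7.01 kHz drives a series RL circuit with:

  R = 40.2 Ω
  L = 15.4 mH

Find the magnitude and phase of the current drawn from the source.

Step 1 — Angular frequency: ω = 2π·f = 2π·7010 = 4.405e+04 rad/s.
Step 2 — Component impedances:
  R: Z = R = 40.2 Ω
  L: Z = jωL = j·4.405e+04·0.0154 = 0 + j678.3 Ω
Step 3 — Series combination: Z_total = R + L = 40.2 + j678.3 Ω = 679.5∠86.6° Ω.
Step 4 — Source phasor: V = 151∠-168.2° V = -147.8 - j30.88 V.
Step 5 — Ohm's law: I = V / Z_total = (-147.8 - j30.88) / (40.2 + j678.3) = -0.05823 + j0.2145 A.
Step 6 — Convert to polar: |I| = 0.2222 A, ∠I = 105.2°.

I = 0.2222∠105.2° A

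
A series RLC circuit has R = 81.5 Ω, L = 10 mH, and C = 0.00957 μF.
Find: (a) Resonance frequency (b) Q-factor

Step 1 — Resonance condition Im(Z)=0 gives ω₀ = 1/√(LC).
Step 2 — ω₀ = 1/√(0.01·9.57e-09) = 1.022e+05 rad/s.
Step 3 — f₀ = ω₀/(2π) = 1.627e+04 Hz.
Step 4 — Series Q: Q = ω₀L/R = 1.022e+05·0.01/81.5 = 12.54.

(a) f₀ = 1.627e+04 Hz  (b) Q = 12.54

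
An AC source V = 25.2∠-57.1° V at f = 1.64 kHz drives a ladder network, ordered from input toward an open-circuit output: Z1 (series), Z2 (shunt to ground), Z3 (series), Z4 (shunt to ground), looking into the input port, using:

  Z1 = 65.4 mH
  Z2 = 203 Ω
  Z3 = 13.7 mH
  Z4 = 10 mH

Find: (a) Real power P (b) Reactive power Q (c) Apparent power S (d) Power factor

Step 1 — Angular frequency: ω = 2π·f = 2π·1640 = 1.03e+04 rad/s.
Step 2 — Component impedances:
  Z1: Z = jωL = j·1.03e+04·0.0654 = 0 + j673.9 Ω
  Z2: Z = R = 203 Ω
  Z3: Z = jωL = j·1.03e+04·0.0137 = 0 + j141.2 Ω
  Z4: Z = jωL = j·1.03e+04·0.01 = 0 + j103 Ω
Step 3 — Ladder network (open output): work backward from the far end, alternating series and parallel combinations. Z_in = 120.1 + j773.7 Ω = 783∠81.2° Ω.
Step 4 — Source phasor: V = 25.2∠-57.1° V = 13.69 - j21.16 V.
Step 5 — Current: I = V / Z = -0.02402 - j0.02142 A = 0.03219∠-138.3° A.
Step 6 — Complex power: S = V·I* = 0.1244 + j0.8015 VA.
Step 7 — Real power: P = Re(S) = 0.1244 W.
Step 8 — Reactive power: Q = Im(S) = 0.8015 VAR.
Step 9 — Apparent power: |S| = 0.8111 VA.
Step 10 — Power factor: PF = P/|S| = 0.1533 (lagging).

(a) P = 0.1244 W  (b) Q = 0.8015 VAR  (c) S = 0.8111 VA  (d) PF = 0.1533 (lagging)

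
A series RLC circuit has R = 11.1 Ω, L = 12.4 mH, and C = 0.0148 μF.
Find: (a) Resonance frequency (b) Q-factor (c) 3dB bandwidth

Step 1 — Resonance: ω₀ = 1/√(LC) = 1/√(0.0124·1.48e-08) = 7.382e+04 rad/s.
Step 2 — f₀ = ω₀/(2π) = 1.175e+04 Hz.
Step 3 — Series Q: Q = ω₀L/R = 7.382e+04·0.0124/11.1 = 82.46.
Step 4 — Bandwidth: Δω = ω₀/Q = 895.2 rad/s; BW = Δω/(2π) = 142.5 Hz.

(a) f₀ = 1.175e+04 Hz  (b) Q = 82.46  (c) BW = 142.5 Hz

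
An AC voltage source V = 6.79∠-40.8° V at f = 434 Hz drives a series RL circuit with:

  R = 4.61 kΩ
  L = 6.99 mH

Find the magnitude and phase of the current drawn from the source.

Step 1 — Angular frequency: ω = 2π·f = 2π·434 = 2727 rad/s.
Step 2 — Component impedances:
  R: Z = R = 4610 Ω
  L: Z = jωL = j·2727·0.00699 = 0 + j19.06 Ω
Step 3 — Series combination: Z_total = R + L = 4610 + j19.06 Ω = 4610∠0.2° Ω.
Step 4 — Source phasor: V = 6.79∠-40.8° V = 5.14 - j4.437 V.
Step 5 — Ohm's law: I = V / Z_total = (5.14 - j4.437) / (4610 + j19.06) = 0.001111 - j0.000967 A.
Step 6 — Convert to polar: |I| = 0.001473 A, ∠I = -41.0°.

I = 0.001473∠-41.0° A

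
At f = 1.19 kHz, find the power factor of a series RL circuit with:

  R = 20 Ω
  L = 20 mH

Step 1 — Angular frequency: ω = 2π·f = 2π·1190 = 7477 rad/s.
Step 2 — Component impedances:
  R: Z = R = 20 Ω
  L: Z = jωL = j·7477·0.02 = 0 + j149.5 Ω
Step 3 — Series combination: Z_total = R + L = 20 + j149.5 Ω = 150.9∠82.4° Ω.
Step 4 — Power factor: PF = cos(φ) = Re(Z)/|Z| = 20/150.87 = 0.1326.
Step 5 — Type: Im(Z) = 149.5 ⇒ lagging (phase φ = 82.4°).

PF = 0.1326 (lagging, φ = 82.4°)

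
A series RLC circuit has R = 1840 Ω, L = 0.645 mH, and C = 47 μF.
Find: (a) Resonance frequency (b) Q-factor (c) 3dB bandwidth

Step 1 — Resonance: ω₀ = 1/√(LC) = 1/√(0.000645·4.7e-05) = 5743 rad/s.
Step 2 — f₀ = ω₀/(2π) = 914.1 Hz.
Step 3 — Series Q: Q = ω₀L/R = 5743·0.000645/1840 = 0.002013.
Step 4 — Bandwidth: Δω = ω₀/Q = 2.853e+06 rad/s; BW = Δω/(2π) = 4.54e+05 Hz.

(a) f₀ = 914.1 Hz  (b) Q = 0.002013  (c) BW = 4.54e+05 Hz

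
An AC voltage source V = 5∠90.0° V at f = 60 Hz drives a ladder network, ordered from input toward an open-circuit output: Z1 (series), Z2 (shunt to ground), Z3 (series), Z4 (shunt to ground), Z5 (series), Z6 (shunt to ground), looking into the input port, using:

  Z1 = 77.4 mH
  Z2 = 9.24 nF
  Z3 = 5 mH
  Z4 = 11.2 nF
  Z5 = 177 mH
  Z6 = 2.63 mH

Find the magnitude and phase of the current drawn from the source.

Step 1 — Angular frequency: ω = 2π·f = 2π·60 = 377 rad/s.
Step 2 — Component impedances:
  Z1: Z = jωL = j·377·0.0774 = 0 + j29.18 Ω
  Z2: Z = 1/(jωC) = -j/(ω·C) = 0 - j2.871e+05 Ω
  Z3: Z = jωL = j·377·0.005 = 0 + j1.885 Ω
  Z4: Z = 1/(jωC) = -j/(ω·C) = 0 - j2.368e+05 Ω
  Z5: Z = jωL = j·377·0.177 = 0 + j66.73 Ω
  Z6: Z = jωL = j·377·0.00263 = 0 + j0.9915 Ω
Step 3 — Ladder network (open output): work backward from the far end, alternating series and parallel combinations. Z_in = 0 + j98.82 Ω = 98.82∠90.0° Ω.
Step 4 — Source phasor: V = 5∠90.0° V = 0 + j5 V.
Step 5 — Ohm's law: I = V / Z_total = (0 + j5) / (0 + j98.82) = 0.0506 A.
Step 6 — Convert to polar: |I| = 0.0506 A, ∠I = -0.0°.

I = 0.0506∠-0.0° A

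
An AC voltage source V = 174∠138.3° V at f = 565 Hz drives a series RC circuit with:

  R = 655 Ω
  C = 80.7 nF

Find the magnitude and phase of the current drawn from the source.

Step 1 — Angular frequency: ω = 2π·f = 2π·565 = 3550 rad/s.
Step 2 — Component impedances:
  R: Z = R = 655 Ω
  C: Z = 1/(jωC) = -j/(ω·C) = 0 - j3491 Ω
Step 3 — Series combination: Z_total = R + C = 655 - j3491 Ω = 3552∠-79.4° Ω.
Step 4 — Source phasor: V = 174∠138.3° V = -129.9 + j115.8 V.
Step 5 — Ohm's law: I = V / Z_total = (-129.9 + j115.8) / (655 - j3491) = -0.03878 - j0.02994 A.
Step 6 — Convert to polar: |I| = 0.04899 A, ∠I = -142.3°.

I = 0.04899∠-142.3° A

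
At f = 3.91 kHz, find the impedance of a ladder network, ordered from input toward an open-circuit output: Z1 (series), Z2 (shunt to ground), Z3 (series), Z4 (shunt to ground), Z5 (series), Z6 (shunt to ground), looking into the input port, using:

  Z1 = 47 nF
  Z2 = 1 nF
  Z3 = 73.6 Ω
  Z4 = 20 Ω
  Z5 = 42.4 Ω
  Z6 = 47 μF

Step 1 — Angular frequency: ω = 2π·f = 2π·3910 = 2.457e+04 rad/s.
Step 2 — Component impedances:
  Z1: Z = 1/(jωC) = -j/(ω·C) = 0 - j866.1 Ω
  Z2: Z = 1/(jωC) = -j/(ω·C) = 0 - j4.07e+04 Ω
  Z3: Z = R = 73.6 Ω
  Z4: Z = R = 20 Ω
  Z5: Z = R = 42.4 Ω
  Z6: Z = 1/(jωC) = -j/(ω·C) = 0 - j0.8661 Ω
Step 3 — Ladder network (open output): work backward from the far end, alternating series and parallel combinations. Z_in = 87.19 - j866.3 Ω = 870.7∠-84.3° Ω.

Z = 87.19 - j866.3 Ω = 870.7∠-84.3° Ω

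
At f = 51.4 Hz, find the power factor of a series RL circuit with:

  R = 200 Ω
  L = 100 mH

Step 1 — Angular frequency: ω = 2π·f = 2π·51.4 = 323 rad/s.
Step 2 — Component impedances:
  R: Z = R = 200 Ω
  L: Z = jωL = j·323·0.1 = 0 + j32.3 Ω
Step 3 — Series combination: Z_total = R + L = 200 + j32.3 Ω = 202.6∠9.2° Ω.
Step 4 — Power factor: PF = cos(φ) = Re(Z)/|Z| = 200/202.6 = 0.9872.
Step 5 — Type: Im(Z) = 32.3 ⇒ lagging (phase φ = 9.2°).

PF = 0.9872 (lagging, φ = 9.2°)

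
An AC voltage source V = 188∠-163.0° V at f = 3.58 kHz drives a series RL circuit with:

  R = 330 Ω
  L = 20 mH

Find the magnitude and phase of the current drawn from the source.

Step 1 — Angular frequency: ω = 2π·f = 2π·3580 = 2.249e+04 rad/s.
Step 2 — Component impedances:
  R: Z = R = 330 Ω
  L: Z = jωL = j·2.249e+04·0.02 = 0 + j449.9 Ω
Step 3 — Series combination: Z_total = R + L = 330 + j449.9 Ω = 557.9∠53.7° Ω.
Step 4 — Source phasor: V = 188∠-163.0° V = -179.8 - j54.97 V.
Step 5 — Ohm's law: I = V / Z_total = (-179.8 - j54.97) / (330 + j449.9) = -0.27 + j0.2016 A.
Step 6 — Convert to polar: |I| = 0.337 A, ∠I = 143.3°.

I = 0.337∠143.3° A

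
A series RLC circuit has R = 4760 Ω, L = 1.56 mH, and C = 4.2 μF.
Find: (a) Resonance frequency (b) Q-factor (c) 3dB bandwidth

Step 1 — Resonance condition Im(Z)=0 gives ω₀ = 1/√(LC).
Step 2 — ω₀ = 1/√(0.00156·4.2e-06) = 1.235e+04 rad/s.
Step 3 — f₀ = ω₀/(2π) = 1966 Hz.
Step 4 — Series Q: Q = ω₀L/R = 1.235e+04·0.00156/4760 = 0.004049.
Step 5 — 3dB bandwidth: Δω = ω₀/Q = 3.051e+06 rad/s; BW = Δω/(2π) = 4.856e+05 Hz.

(a) f₀ = 1966 Hz  (b) Q = 0.004049  (c) BW = 4.856e+05 Hz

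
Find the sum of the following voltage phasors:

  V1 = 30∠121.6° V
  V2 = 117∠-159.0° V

Step 1 — Convert each phasor to rectangular form:
  V1 = 30·(cos(121.6°) + j·sin(121.6°)) = -15.72 + j25.55 V
  V2 = 117·(cos(-159.0°) + j·sin(-159.0°)) = -109.2 - j41.93 V
Step 2 — Sum components: V_total = -124.9 - j16.38 V.
Step 3 — Convert to polar: |V_total| = 126 V, ∠V_total = -172.5°.

V_total = 126∠-172.5° V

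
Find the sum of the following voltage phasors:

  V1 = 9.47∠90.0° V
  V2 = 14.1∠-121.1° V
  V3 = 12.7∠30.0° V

Step 1 — Convert each phasor to rectangular form:
  V1 = 9.47·(cos(90.0°) + j·sin(90.0°)) = 0 + j9.47 V
  V2 = 14.1·(cos(-121.1°) + j·sin(-121.1°)) = -7.283 - j12.07 V
  V3 = 12.7·(cos(30.0°) + j·sin(30.0°)) = 11 + j6.35 V
Step 2 — Sum components: V_total = 3.715 + j3.747 V.
Step 3 — Convert to polar: |V_total| = 5.277 V, ∠V_total = 45.2°.

V_total = 5.277∠45.2° V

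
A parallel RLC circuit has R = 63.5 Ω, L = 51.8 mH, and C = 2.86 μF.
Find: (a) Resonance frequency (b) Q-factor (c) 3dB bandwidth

Step 1 — Resonance: ω₀ = 1/√(LC) = 1/√(0.0518·2.86e-06) = 2598 rad/s.
Step 2 — f₀ = ω₀/(2π) = 413.5 Hz.
Step 3 — Parallel Q: Q = R/(ω₀L) = 63.5/(2598·0.0518) = 0.4718.
Step 4 — Bandwidth: Δω = ω₀/Q = 5506 rad/s; BW = Δω/(2π) = 876.4 Hz.

(a) f₀ = 413.5 Hz  (b) Q = 0.4718  (c) BW = 876.4 Hz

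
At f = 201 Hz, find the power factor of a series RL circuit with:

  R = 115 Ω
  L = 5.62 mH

Step 1 — Angular frequency: ω = 2π·f = 2π·201 = 1263 rad/s.
Step 2 — Component impedances:
  R: Z = R = 115 Ω
  L: Z = jωL = j·1263·0.00562 = 0 + j7.098 Ω
Step 3 — Series combination: Z_total = R + L = 115 + j7.098 Ω = 115.2∠3.5° Ω.
Step 4 — Power factor: PF = cos(φ) = Re(Z)/|Z| = 115/115.22 = 0.9981.
Step 5 — Type: Im(Z) = 7.098 ⇒ lagging (phase φ = 3.5°).

PF = 0.9981 (lagging, φ = 3.5°)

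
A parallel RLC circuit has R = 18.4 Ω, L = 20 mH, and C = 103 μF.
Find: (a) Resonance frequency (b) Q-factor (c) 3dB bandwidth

Step 1 — Resonance: ω₀ = 1/√(LC) = 1/√(0.02·0.000103) = 696.7 rad/s.
Step 2 — f₀ = ω₀/(2π) = 110.9 Hz.
Step 3 — Parallel Q: Q = R/(ω₀L) = 18.4/(696.7·0.02) = 1.32.
Step 4 — Bandwidth: Δω = ω₀/Q = 527.6 rad/s; BW = Δω/(2π) = 83.98 Hz.

(a) f₀ = 110.9 Hz  (b) Q = 1.32  (c) BW = 83.98 Hz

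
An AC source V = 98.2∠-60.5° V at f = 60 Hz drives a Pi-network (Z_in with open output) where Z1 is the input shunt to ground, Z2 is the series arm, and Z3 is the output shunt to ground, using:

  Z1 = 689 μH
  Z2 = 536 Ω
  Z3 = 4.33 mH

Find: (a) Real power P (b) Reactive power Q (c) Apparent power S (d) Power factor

Step 1 — Angular frequency: ω = 2π·f = 2π·60 = 377 rad/s.
Step 2 — Component impedances:
  Z1: Z = jωL = j·377·0.000689 = 0 + j0.2597 Ω
  Z2: Z = R = 536 Ω
  Z3: Z = jωL = j·377·0.00433 = 0 + j1.632 Ω
Step 3 — With open output, the series arm Z2 and the output shunt Z3 appear in series to ground: Z2 + Z3 = 536 + j1.632 Ω.
Step 4 — Parallel with input shunt Z1: Z_in = Z1 || (Z2 + Z3) = 0.0001259 + j0.2597 Ω = 0.2597∠90.0° Ω.
Step 5 — Source phasor: V = 98.2∠-60.5° V = 48.36 - j85.47 V.
Step 6 — Current: I = V / Z = -329 - j186.3 A = 378.1∠-150.5° A.
Step 7 — Complex power: S = V·I* = 17.99 + j3.713e+04 VA.
Step 8 — Real power: P = Re(S) = 17.99 W.
Step 9 — Reactive power: Q = Im(S) = 3.713e+04 VAR.
Step 10 — Apparent power: |S| = 3.713e+04 VA.
Step 11 — Power factor: PF = P/|S| = 0.0004846 (lagging).

(a) P = 17.99 W  (b) Q = 3.713e+04 VAR  (c) S = 3.713e+04 VA  (d) PF = 0.0004846 (lagging)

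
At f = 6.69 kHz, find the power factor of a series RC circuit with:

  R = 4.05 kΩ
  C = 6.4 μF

Step 1 — Angular frequency: ω = 2π·f = 2π·6690 = 4.203e+04 rad/s.
Step 2 — Component impedances:
  R: Z = R = 4050 Ω
  C: Z = 1/(jωC) = -j/(ω·C) = 0 - j3.717 Ω
Step 3 — Series combination: Z_total = R + C = 4050 - j3.717 Ω = 4050∠-0.1° Ω.
Step 4 — Power factor: PF = cos(φ) = Re(Z)/|Z| = 4050/4050 = 1.
Step 5 — Type: Im(Z) = -3.717 ⇒ leading (phase φ = -0.1°).

PF = 1 (leading, φ = -0.1°)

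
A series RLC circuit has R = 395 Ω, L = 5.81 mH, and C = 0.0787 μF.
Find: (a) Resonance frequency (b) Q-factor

Step 1 — Resonance condition Im(Z)=0 gives ω₀ = 1/√(LC).
Step 2 — ω₀ = 1/√(0.00581·7.87e-08) = 4.677e+04 rad/s.
Step 3 — f₀ = ω₀/(2π) = 7443 Hz.
Step 4 — Series Q: Q = ω₀L/R = 4.677e+04·0.00581/395 = 0.6879.

(a) f₀ = 7443 Hz  (b) Q = 0.6879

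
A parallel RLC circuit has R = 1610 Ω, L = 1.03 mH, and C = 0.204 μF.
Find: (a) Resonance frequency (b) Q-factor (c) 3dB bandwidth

Step 1 — Resonance: ω₀ = 1/√(LC) = 1/√(0.00103·2.04e-07) = 6.899e+04 rad/s.
Step 2 — f₀ = ω₀/(2π) = 1.098e+04 Hz.
Step 3 — Parallel Q: Q = R/(ω₀L) = 1610/(6.899e+04·0.00103) = 22.66.
Step 4 — Bandwidth: Δω = ω₀/Q = 3045 rad/s; BW = Δω/(2π) = 484.6 Hz.

(a) f₀ = 1.098e+04 Hz  (b) Q = 22.66  (c) BW = 484.6 Hz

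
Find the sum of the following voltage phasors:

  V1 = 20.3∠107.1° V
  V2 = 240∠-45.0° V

Step 1 — Convert each phasor to rectangular form:
  V1 = 20.3·(cos(107.1°) + j·sin(107.1°)) = -5.969 + j19.4 V
  V2 = 240·(cos(-45.0°) + j·sin(-45.0°)) = 169.7 - j169.7 V
Step 2 — Sum components: V_total = 163.7 - j150.3 V.
Step 3 — Convert to polar: |V_total| = 222.3 V, ∠V_total = -42.6°.

V_total = 222.3∠-42.6° V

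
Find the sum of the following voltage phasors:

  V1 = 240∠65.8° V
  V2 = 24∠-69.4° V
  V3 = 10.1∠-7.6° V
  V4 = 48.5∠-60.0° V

Step 1 — Convert each phasor to rectangular form:
  V1 = 240·(cos(65.8°) + j·sin(65.8°)) = 98.38 + j218.9 V
  V2 = 24·(cos(-69.4°) + j·sin(-69.4°)) = 8.444 - j22.47 V
  V3 = 10.1·(cos(-7.6°) + j·sin(-7.6°)) = 10.01 - j1.336 V
  V4 = 48.5·(cos(-60.0°) + j·sin(-60.0°)) = 24.25 - j42 V
Step 2 — Sum components: V_total = 141.1 + j153.1 V.
Step 3 — Convert to polar: |V_total| = 208.2 V, ∠V_total = 47.3°.

V_total = 208.2∠47.3° V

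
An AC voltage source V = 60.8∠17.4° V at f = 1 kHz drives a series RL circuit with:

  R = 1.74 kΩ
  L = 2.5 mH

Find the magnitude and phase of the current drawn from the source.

Step 1 — Angular frequency: ω = 2π·f = 2π·1000 = 6283 rad/s.
Step 2 — Component impedances:
  R: Z = R = 1740 Ω
  L: Z = jωL = j·6283·0.0025 = 0 + j15.71 Ω
Step 3 — Series combination: Z_total = R + L = 1740 + j15.71 Ω = 1740∠0.5° Ω.
Step 4 — Source phasor: V = 60.8∠17.4° V = 58.02 + j18.18 V.
Step 5 — Ohm's law: I = V / Z_total = (58.02 + j18.18) / (1740 + j15.71) = 0.03344 + j0.01015 A.
Step 6 — Convert to polar: |I| = 0.03494 A, ∠I = 16.9°.

I = 0.03494∠16.9° A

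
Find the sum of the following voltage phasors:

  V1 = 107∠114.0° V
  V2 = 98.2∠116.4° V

Step 1 — Convert each phasor to rectangular form:
  V1 = 107·(cos(114.0°) + j·sin(114.0°)) = -43.52 + j97.75 V
  V2 = 98.2·(cos(116.4°) + j·sin(116.4°)) = -43.66 + j87.96 V
Step 2 — Sum components: V_total = -87.18 + j185.7 V.
Step 3 — Convert to polar: |V_total| = 205.2 V, ∠V_total = 115.1°.

V_total = 205.2∠115.1° V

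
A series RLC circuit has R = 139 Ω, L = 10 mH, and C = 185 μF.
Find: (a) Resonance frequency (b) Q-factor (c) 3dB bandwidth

Step 1 — Resonance: ω₀ = 1/√(LC) = 1/√(0.01·0.000185) = 735.2 rad/s.
Step 2 — f₀ = ω₀/(2π) = 117 Hz.
Step 3 — Series Q: Q = ω₀L/R = 735.2·0.01/139 = 0.05289.
Step 4 — Bandwidth: Δω = ω₀/Q = 1.39e+04 rad/s; BW = Δω/(2π) = 2212 Hz.

(a) f₀ = 117 Hz  (b) Q = 0.05289  (c) BW = 2212 Hz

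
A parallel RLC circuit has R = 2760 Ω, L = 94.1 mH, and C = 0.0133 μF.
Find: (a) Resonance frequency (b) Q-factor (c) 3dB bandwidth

Step 1 — Resonance: ω₀ = 1/√(LC) = 1/√(0.0941·1.33e-08) = 2.827e+04 rad/s.
Step 2 — f₀ = ω₀/(2π) = 4499 Hz.
Step 3 — Parallel Q: Q = R/(ω₀L) = 2760/(2.827e+04·0.0941) = 1.038.
Step 4 — Bandwidth: Δω = ω₀/Q = 2.724e+04 rad/s; BW = Δω/(2π) = 4336 Hz.

(a) f₀ = 4499 Hz  (b) Q = 1.038  (c) BW = 4336 Hz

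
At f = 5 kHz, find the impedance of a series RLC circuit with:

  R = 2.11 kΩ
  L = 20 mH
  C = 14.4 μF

Step 1 — Angular frequency: ω = 2π·f = 2π·5000 = 3.142e+04 rad/s.
Step 2 — Component impedances:
  R: Z = R = 2110 Ω
  L: Z = jωL = j·3.142e+04·0.02 = 0 + j628.3 Ω
  C: Z = 1/(jωC) = -j/(ω·C) = 0 - j2.21 Ω
Step 3 — Series combination: Z_total = R + L + C = 2110 + j626.1 Ω = 2201∠16.5° Ω.

Z = 2110 + j626.1 Ω = 2201∠16.5° Ω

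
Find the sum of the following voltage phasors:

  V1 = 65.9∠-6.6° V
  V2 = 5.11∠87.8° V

Step 1 — Convert each phasor to rectangular form:
  V1 = 65.9·(cos(-6.6°) + j·sin(-6.6°)) = 65.46 - j7.574 V
  V2 = 5.11·(cos(87.8°) + j·sin(87.8°)) = 0.1962 + j5.106 V
Step 2 — Sum components: V_total = 65.66 - j2.468 V.
Step 3 — Convert to polar: |V_total| = 65.71 V, ∠V_total = -2.2°.

V_total = 65.71∠-2.2° V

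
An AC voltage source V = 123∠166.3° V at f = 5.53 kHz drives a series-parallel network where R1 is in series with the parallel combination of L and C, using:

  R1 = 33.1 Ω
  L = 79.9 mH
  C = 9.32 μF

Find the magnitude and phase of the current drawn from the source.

Step 1 — Angular frequency: ω = 2π·f = 2π·5530 = 3.475e+04 rad/s.
Step 2 — Component impedances:
  R1: Z = R = 33.1 Ω
  L: Z = jωL = j·3.475e+04·0.0799 = 0 + j2776 Ω
  C: Z = 1/(jωC) = -j/(ω·C) = 0 - j3.088 Ω
Step 3 — Parallel branch: L || C = 1/(1/L + 1/C) = 0 - j3.091 Ω.
Step 4 — Series with R1: Z_total = R1 + (L || C) = 33.1 - j3.091 Ω = 33.24∠-5.3° Ω.
Step 5 — Source phasor: V = 123∠166.3° V = -119.5 + j29.13 V.
Step 6 — Ohm's law: I = V / Z_total = (-119.5 + j29.13) / (33.1 - j3.091) = -3.661 + j0.5382 A.
Step 7 — Convert to polar: |I| = 3.7 A, ∠I = 171.6°.

I = 3.7∠171.6° A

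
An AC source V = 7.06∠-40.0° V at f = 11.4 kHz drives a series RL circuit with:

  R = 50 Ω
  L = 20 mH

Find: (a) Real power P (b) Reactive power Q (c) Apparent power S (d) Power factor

Step 1 — Angular frequency: ω = 2π·f = 2π·1.14e+04 = 7.163e+04 rad/s.
Step 2 — Component impedances:
  R: Z = R = 50 Ω
  L: Z = jωL = j·7.163e+04·0.02 = 0 + j1433 Ω
Step 3 — Series combination: Z_total = R + L = 50 + j1433 Ω = 1433∠88.0° Ω.
Step 4 — Source phasor: V = 7.06∠-40.0° V = 5.408 - j4.538 V.
Step 5 — Current: I = V / Z = -0.003032 - j0.003881 A = 0.004925∠-128.0° A.
Step 6 — Complex power: S = V·I* = 0.001213 + j0.03475 VA.
Step 7 — Real power: P = Re(S) = 0.001213 W.
Step 8 — Reactive power: Q = Im(S) = 0.03475 VAR.
Step 9 — Apparent power: |S| = 0.03477 VA.
Step 10 — Power factor: PF = P/|S| = 0.03488 (lagging).

(a) P = 0.001213 W  (b) Q = 0.03475 VAR  (c) S = 0.03477 VA  (d) PF = 0.03488 (lagging)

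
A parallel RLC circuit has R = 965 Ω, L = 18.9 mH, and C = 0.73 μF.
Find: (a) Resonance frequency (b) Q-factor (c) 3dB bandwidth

Step 1 — Resonance: ω₀ = 1/√(LC) = 1/√(0.0189·7.3e-07) = 8513 rad/s.
Step 2 — f₀ = ω₀/(2π) = 1355 Hz.
Step 3 — Parallel Q: Q = R/(ω₀L) = 965/(8513·0.0189) = 5.997.
Step 4 — Bandwidth: Δω = ω₀/Q = 1420 rad/s; BW = Δω/(2π) = 225.9 Hz.

(a) f₀ = 1355 Hz  (b) Q = 5.997  (c) BW = 225.9 Hz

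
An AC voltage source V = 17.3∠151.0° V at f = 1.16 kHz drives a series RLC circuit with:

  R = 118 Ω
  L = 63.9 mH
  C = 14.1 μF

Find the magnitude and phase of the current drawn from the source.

Step 1 — Angular frequency: ω = 2π·f = 2π·1160 = 7288 rad/s.
Step 2 — Component impedances:
  R: Z = R = 118 Ω
  L: Z = jωL = j·7288·0.0639 = 0 + j465.7 Ω
  C: Z = 1/(jωC) = -j/(ω·C) = 0 - j9.731 Ω
Step 3 — Series combination: Z_total = R + L + C = 118 + j456 Ω = 471∠75.5° Ω.
Step 4 — Source phasor: V = 17.3∠151.0° V = -15.13 + j8.387 V.
Step 5 — Ohm's law: I = V / Z_total = (-15.13 + j8.387) / (118 + j456) = 0.009191 + j0.03556 A.
Step 6 — Convert to polar: |I| = 0.03673 A, ∠I = 75.5°.

I = 0.03673∠75.5° A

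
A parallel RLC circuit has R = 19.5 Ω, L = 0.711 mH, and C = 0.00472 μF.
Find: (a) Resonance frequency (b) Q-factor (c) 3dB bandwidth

Step 1 — Resonance: ω₀ = 1/√(LC) = 1/√(0.000711·4.72e-09) = 5.459e+05 rad/s.
Step 2 — f₀ = ω₀/(2π) = 8.688e+04 Hz.
Step 3 — Parallel Q: Q = R/(ω₀L) = 19.5/(5.459e+05·0.000711) = 0.05024.
Step 4 — Bandwidth: Δω = ω₀/Q = 1.086e+07 rad/s; BW = Δω/(2π) = 1.729e+06 Hz.

(a) f₀ = 8.688e+04 Hz  (b) Q = 0.05024  (c) BW = 1.729e+06 Hz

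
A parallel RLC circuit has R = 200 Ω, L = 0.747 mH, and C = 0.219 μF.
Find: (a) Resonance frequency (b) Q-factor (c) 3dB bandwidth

Step 1 — Resonance: ω₀ = 1/√(LC) = 1/√(0.000747·2.19e-07) = 7.818e+04 rad/s.
Step 2 — f₀ = ω₀/(2π) = 1.244e+04 Hz.
Step 3 — Parallel Q: Q = R/(ω₀L) = 200/(7.818e+04·0.000747) = 3.424.
Step 4 — Bandwidth: Δω = ω₀/Q = 2.283e+04 rad/s; BW = Δω/(2π) = 3634 Hz.

(a) f₀ = 1.244e+04 Hz  (b) Q = 3.424  (c) BW = 3634 Hz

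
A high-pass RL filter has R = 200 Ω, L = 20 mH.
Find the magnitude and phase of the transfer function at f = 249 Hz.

Step 1 — Angular frequency: ω = 2π·249 = 1565 rad/s.
Step 2 — Transfer function: H(jω) = jωL/(R + jωL).
Step 3 — Numerator jωL = j·31.29; denominator R + jωL = 200 + j31.29.
Step 4 — H = 0.02389 + j0.1527.
Step 5 — Magnitude: |H| = 0.1546 (-16.2 dB); phase: φ = 81.1°.

|H| = 0.1546 (-16.2 dB), φ = 81.1°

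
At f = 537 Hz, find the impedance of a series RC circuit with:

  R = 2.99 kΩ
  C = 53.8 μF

Step 1 — Angular frequency: ω = 2π·f = 2π·537 = 3374 rad/s.
Step 2 — Component impedances:
  R: Z = R = 2990 Ω
  C: Z = 1/(jωC) = -j/(ω·C) = 0 - j5.509 Ω
Step 3 — Series combination: Z_total = R + C = 2990 - j5.509 Ω = 2990∠-0.1° Ω.

Z = 2990 - j5.509 Ω = 2990∠-0.1° Ω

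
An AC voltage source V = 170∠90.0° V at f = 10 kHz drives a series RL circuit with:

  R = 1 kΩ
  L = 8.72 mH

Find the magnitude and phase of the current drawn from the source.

Step 1 — Angular frequency: ω = 2π·f = 2π·1e+04 = 6.283e+04 rad/s.
Step 2 — Component impedances:
  R: Z = R = 1000 Ω
  L: Z = jωL = j·6.283e+04·0.00872 = 0 + j547.9 Ω
Step 3 — Series combination: Z_total = R + L = 1000 + j547.9 Ω = 1140∠28.7° Ω.
Step 4 — Source phasor: V = 170∠90.0° V = 0 + j170 V.
Step 5 — Ohm's law: I = V / Z_total = (0 + j170) / (1000 + j547.9) = 0.07164 + j0.1308 A.
Step 6 — Convert to polar: |I| = 0.1491 A, ∠I = 61.3°.

I = 0.1491∠61.3° A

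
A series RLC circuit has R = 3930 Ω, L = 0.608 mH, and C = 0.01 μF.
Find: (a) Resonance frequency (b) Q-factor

Step 1 — Resonance condition Im(Z)=0 gives ω₀ = 1/√(LC).
Step 2 — ω₀ = 1/√(0.000608·1e-08) = 4.056e+05 rad/s.
Step 3 — f₀ = ω₀/(2π) = 6.455e+04 Hz.
Step 4 — Series Q: Q = ω₀L/R = 4.056e+05·0.000608/3930 = 0.06274.

(a) f₀ = 6.455e+04 Hz  (b) Q = 0.06274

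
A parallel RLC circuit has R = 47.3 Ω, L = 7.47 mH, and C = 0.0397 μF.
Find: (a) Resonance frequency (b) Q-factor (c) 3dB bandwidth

Step 1 — Resonance: ω₀ = 1/√(LC) = 1/√(0.00747·3.97e-08) = 5.807e+04 rad/s.
Step 2 — f₀ = ω₀/(2π) = 9242 Hz.
Step 3 — Parallel Q: Q = R/(ω₀L) = 47.3/(5.807e+04·0.00747) = 0.109.
Step 4 — Bandwidth: Δω = ω₀/Q = 5.325e+05 rad/s; BW = Δω/(2π) = 8.476e+04 Hz.

(a) f₀ = 9242 Hz  (b) Q = 0.109  (c) BW = 8.476e+04 Hz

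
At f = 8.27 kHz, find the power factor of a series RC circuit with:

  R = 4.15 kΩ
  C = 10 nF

Step 1 — Angular frequency: ω = 2π·f = 2π·8270 = 5.196e+04 rad/s.
Step 2 — Component impedances:
  R: Z = R = 4150 Ω
  C: Z = 1/(jωC) = -j/(ω·C) = 0 - j1924 Ω
Step 3 — Series combination: Z_total = R + C = 4150 - j1924 Ω = 4575∠-24.9° Ω.
Step 4 — Power factor: PF = cos(φ) = Re(Z)/|Z| = 4150/4574.5 = 0.9072.
Step 5 — Type: Im(Z) = -1924 ⇒ leading (phase φ = -24.9°).

PF = 0.9072 (leading, φ = -24.9°)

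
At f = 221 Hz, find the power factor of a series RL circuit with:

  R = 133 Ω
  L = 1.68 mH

Step 1 — Angular frequency: ω = 2π·f = 2π·221 = 1389 rad/s.
Step 2 — Component impedances:
  R: Z = R = 133 Ω
  L: Z = jωL = j·1389·0.00168 = 0 + j2.333 Ω
Step 3 — Series combination: Z_total = R + L = 133 + j2.333 Ω = 133∠1.0° Ω.
Step 4 — Power factor: PF = cos(φ) = Re(Z)/|Z| = 133/133.02 = 0.9998.
Step 5 — Type: Im(Z) = 2.333 ⇒ lagging (phase φ = 1.0°).

PF = 0.9998 (lagging, φ = 1.0°)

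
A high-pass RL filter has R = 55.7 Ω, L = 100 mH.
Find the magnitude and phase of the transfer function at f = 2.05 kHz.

Step 1 — Angular frequency: ω = 2π·2050 = 1.288e+04 rad/s.
Step 2 — Transfer function: H(jω) = jωL/(R + jωL).
Step 3 — Numerator jωL = j·1288; denominator R + jωL = 55.7 + j1288.
Step 4 — H = 0.9981 + j0.04316.
Step 5 — Magnitude: |H| = 0.9991 (-0.0 dB); phase: φ = 2.5°.

|H| = 0.9991 (-0.0 dB), φ = 2.5°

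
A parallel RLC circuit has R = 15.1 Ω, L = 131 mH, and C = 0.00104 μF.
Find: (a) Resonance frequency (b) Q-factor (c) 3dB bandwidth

Step 1 — Resonance: ω₀ = 1/√(LC) = 1/√(0.131·1.04e-09) = 8.567e+04 rad/s.
Step 2 — f₀ = ω₀/(2π) = 1.364e+04 Hz.
Step 3 — Parallel Q: Q = R/(ω₀L) = 15.1/(8.567e+04·0.131) = 0.001345.
Step 4 — Bandwidth: Δω = ω₀/Q = 6.368e+07 rad/s; BW = Δω/(2π) = 1.013e+07 Hz.

(a) f₀ = 1.364e+04 Hz  (b) Q = 0.001345  (c) BW = 1.013e+07 Hz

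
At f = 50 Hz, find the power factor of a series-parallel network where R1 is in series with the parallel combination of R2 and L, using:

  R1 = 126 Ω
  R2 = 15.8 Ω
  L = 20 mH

Step 1 — Angular frequency: ω = 2π·f = 2π·50 = 314.2 rad/s.
Step 2 — Component impedances:
  R1: Z = R = 126 Ω
  R2: Z = R = 15.8 Ω
  L: Z = jωL = j·314.2·0.02 = 0 + j6.283 Ω
Step 3 — Parallel branch: R2 || L = 1/(1/R2 + 1/L) = 2.157 + j5.425 Ω.
Step 4 — Series with R1: Z_total = R1 + (R2 || L) = 128.2 + j5.425 Ω = 128.3∠2.4° Ω.
Step 5 — Power factor: PF = cos(φ) = Re(Z)/|Z| = 128.16/128.27 = 0.9991.
Step 6 — Type: Im(Z) = 5.425 ⇒ lagging (phase φ = 2.4°).

PF = 0.9991 (lagging, φ = 2.4°)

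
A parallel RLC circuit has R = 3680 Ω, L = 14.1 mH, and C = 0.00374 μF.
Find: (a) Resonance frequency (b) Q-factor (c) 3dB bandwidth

Step 1 — Resonance: ω₀ = 1/√(LC) = 1/√(0.0141·3.74e-09) = 1.377e+05 rad/s.
Step 2 — f₀ = ω₀/(2π) = 2.192e+04 Hz.
Step 3 — Parallel Q: Q = R/(ω₀L) = 3680/(1.377e+05·0.0141) = 1.895.
Step 4 — Bandwidth: Δω = ω₀/Q = 7.266e+04 rad/s; BW = Δω/(2π) = 1.156e+04 Hz.

(a) f₀ = 2.192e+04 Hz  (b) Q = 1.895  (c) BW = 1.156e+04 Hz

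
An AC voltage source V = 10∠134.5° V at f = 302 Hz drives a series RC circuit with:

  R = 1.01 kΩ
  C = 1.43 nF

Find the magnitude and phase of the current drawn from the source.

Step 1 — Angular frequency: ω = 2π·f = 2π·302 = 1898 rad/s.
Step 2 — Component impedances:
  R: Z = R = 1010 Ω
  C: Z = 1/(jωC) = -j/(ω·C) = 0 - j3.685e+05 Ω
Step 3 — Series combination: Z_total = R + C = 1010 - j3.685e+05 Ω = 3.685e+05∠-89.8° Ω.
Step 4 — Source phasor: V = 10∠134.5° V = -7.009 + j7.133 V.
Step 5 — Ohm's law: I = V / Z_total = (-7.009 + j7.133) / (1010 - j3.685e+05) = -1.941e-05 - j1.897e-05 A.
Step 6 — Convert to polar: |I| = 2.713e-05 A, ∠I = -135.7°.

I = 2.713e-05∠-135.7° A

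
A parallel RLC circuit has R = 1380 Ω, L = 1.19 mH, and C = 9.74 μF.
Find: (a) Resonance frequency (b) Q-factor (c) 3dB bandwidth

Step 1 — Resonance: ω₀ = 1/√(LC) = 1/√(0.00119·9.74e-06) = 9289 rad/s.
Step 2 — f₀ = ω₀/(2π) = 1478 Hz.
Step 3 — Parallel Q: Q = R/(ω₀L) = 1380/(9289·0.00119) = 124.8.
Step 4 — Bandwidth: Δω = ω₀/Q = 74.4 rad/s; BW = Δω/(2π) = 11.84 Hz.

(a) f₀ = 1478 Hz  (b) Q = 124.8  (c) BW = 11.84 Hz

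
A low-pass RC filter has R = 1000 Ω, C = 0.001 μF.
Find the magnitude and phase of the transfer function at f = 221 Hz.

Step 1 — Angular frequency: ω = 2π·221 = 1389 rad/s.
Step 2 — Transfer function: H(jω) = 1/(1 + jωRC).
Step 3 — Denominator: 1 + jωRC = 1 + j·1389·1000·1e-09 = 1 + j0.001389.
Step 4 — H = 1 - j0.001389.
Step 5 — Magnitude: |H| = 1 (-0.0 dB); phase: φ = -0.1°.

|H| = 1 (-0.0 dB), φ = -0.1°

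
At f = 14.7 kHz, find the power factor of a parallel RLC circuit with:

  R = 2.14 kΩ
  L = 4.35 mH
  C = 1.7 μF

Step 1 — Angular frequency: ω = 2π·f = 2π·1.47e+04 = 9.236e+04 rad/s.
Step 2 — Component impedances:
  R: Z = R = 2140 Ω
  L: Z = jωL = j·9.236e+04·0.00435 = 0 + j401.8 Ω
  C: Z = 1/(jωC) = -j/(ω·C) = 0 - j6.369 Ω
Step 3 — Parallel combination: 1/Z_total = 1/R + 1/L + 1/C; Z_total = 0.01957 - j6.471 Ω = 6.471∠-89.8° Ω.
Step 4 — Power factor: PF = cos(φ) = Re(Z)/|Z| = 0.01957/6.471 = 0.003024.
Step 5 — Type: Im(Z) = -6.471 ⇒ leading (phase φ = -89.8°).

PF = 0.003024 (leading, φ = -89.8°)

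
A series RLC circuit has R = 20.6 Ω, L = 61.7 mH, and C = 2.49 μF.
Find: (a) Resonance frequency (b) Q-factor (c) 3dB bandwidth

Step 1 — Resonance condition Im(Z)=0 gives ω₀ = 1/√(LC).
Step 2 — ω₀ = 1/√(0.0617·2.49e-06) = 2551 rad/s.
Step 3 — f₀ = ω₀/(2π) = 406 Hz.
Step 4 — Series Q: Q = ω₀L/R = 2551·0.0617/20.6 = 7.641.
Step 5 — 3dB bandwidth: Δω = ω₀/Q = 333.9 rad/s; BW = Δω/(2π) = 53.14 Hz.

(a) f₀ = 406 Hz  (b) Q = 7.641  (c) BW = 53.14 Hz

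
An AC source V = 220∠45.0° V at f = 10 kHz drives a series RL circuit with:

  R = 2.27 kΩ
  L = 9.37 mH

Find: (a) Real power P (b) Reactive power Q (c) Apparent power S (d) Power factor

Step 1 — Angular frequency: ω = 2π·f = 2π·1e+04 = 6.283e+04 rad/s.
Step 2 — Component impedances:
  R: Z = R = 2270 Ω
  L: Z = jωL = j·6.283e+04·0.00937 = 0 + j588.7 Ω
Step 3 — Series combination: Z_total = R + L = 2270 + j588.7 Ω = 2345∠14.5° Ω.
Step 4 — Source phasor: V = 220∠45.0° V = 155.6 + j155.6 V.
Step 5 — Current: I = V / Z = 0.08086 + j0.04756 A = 0.09381∠30.5° A.
Step 6 — Complex power: S = V·I* = 19.98 + j5.181 VA.
Step 7 — Real power: P = Re(S) = 19.98 W.
Step 8 — Reactive power: Q = Im(S) = 5.181 VAR.
Step 9 — Apparent power: |S| = 20.64 VA.
Step 10 — Power factor: PF = P/|S| = 0.968 (lagging).

(a) P = 19.98 W  (b) Q = 5.181 VAR  (c) S = 20.64 VA  (d) PF = 0.968 (lagging)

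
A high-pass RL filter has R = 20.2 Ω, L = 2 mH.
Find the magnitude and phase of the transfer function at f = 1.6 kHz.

Step 1 — Angular frequency: ω = 2π·1600 = 1.005e+04 rad/s.
Step 2 — Transfer function: H(jω) = jωL/(R + jωL).
Step 3 — Numerator jωL = j·20.11; denominator R + jωL = 20.2 + j20.11.
Step 4 — H = 0.4977 + j0.5.
Step 5 — Magnitude: |H| = 0.7055 (-3.0 dB); phase: φ = 45.1°.

|H| = 0.7055 (-3.0 dB), φ = 45.1°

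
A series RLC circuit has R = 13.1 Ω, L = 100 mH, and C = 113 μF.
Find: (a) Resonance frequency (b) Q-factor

Step 1 — Resonance condition Im(Z)=0 gives ω₀ = 1/√(LC).
Step 2 — ω₀ = 1/√(0.1·0.000113) = 297.5 rad/s.
Step 3 — f₀ = ω₀/(2π) = 47.35 Hz.
Step 4 — Series Q: Q = ω₀L/R = 297.5·0.1/13.1 = 2.271.

(a) f₀ = 47.35 Hz  (b) Q = 2.271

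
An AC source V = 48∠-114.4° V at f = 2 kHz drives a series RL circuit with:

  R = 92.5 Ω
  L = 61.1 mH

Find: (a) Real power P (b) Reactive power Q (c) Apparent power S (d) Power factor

Step 1 — Angular frequency: ω = 2π·f = 2π·2000 = 1.257e+04 rad/s.
Step 2 — Component impedances:
  R: Z = R = 92.5 Ω
  L: Z = jωL = j·1.257e+04·0.0611 = 0 + j767.8 Ω
Step 3 — Series combination: Z_total = R + L = 92.5 + j767.8 Ω = 773.4∠83.1° Ω.
Step 4 — Source phasor: V = 48∠-114.4° V = -19.83 - j43.71 V.
Step 5 — Current: I = V / Z = -0.05918 + j0.0187 A = 0.06207∠162.5° A.
Step 6 — Complex power: S = V·I* = 0.3563 + j2.958 VA.
Step 7 — Real power: P = Re(S) = 0.3563 W.
Step 8 — Reactive power: Q = Im(S) = 2.958 VAR.
Step 9 — Apparent power: |S| = 2.979 VA.
Step 10 — Power factor: PF = P/|S| = 0.1196 (lagging).

(a) P = 0.3563 W  (b) Q = 2.958 VAR  (c) S = 2.979 VA  (d) PF = 0.1196 (lagging)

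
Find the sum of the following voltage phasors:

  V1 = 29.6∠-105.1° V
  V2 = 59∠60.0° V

Step 1 — Convert each phasor to rectangular form:
  V1 = 29.6·(cos(-105.1°) + j·sin(-105.1°)) = -7.711 - j28.58 V
  V2 = 59·(cos(60.0°) + j·sin(60.0°)) = 29.5 + j51.1 V
Step 2 — Sum components: V_total = 21.79 + j22.52 V.
Step 3 — Convert to polar: |V_total| = 31.33 V, ∠V_total = 45.9°.

V_total = 31.33∠45.9° V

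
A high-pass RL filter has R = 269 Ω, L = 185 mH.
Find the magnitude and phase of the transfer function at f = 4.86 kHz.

Step 1 — Angular frequency: ω = 2π·4860 = 3.054e+04 rad/s.
Step 2 — Transfer function: H(jω) = jωL/(R + jωL).
Step 3 — Numerator jωL = j·5649; denominator R + jωL = 269 + j5649.
Step 4 — H = 0.9977 + j0.04751.
Step 5 — Magnitude: |H| = 0.9989 (-0.0 dB); phase: φ = 2.7°.

|H| = 0.9989 (-0.0 dB), φ = 2.7°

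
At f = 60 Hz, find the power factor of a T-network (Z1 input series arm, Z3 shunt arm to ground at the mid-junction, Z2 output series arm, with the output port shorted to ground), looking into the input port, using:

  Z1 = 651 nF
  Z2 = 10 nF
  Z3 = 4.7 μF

Step 1 — Angular frequency: ω = 2π·f = 2π·60 = 377 rad/s.
Step 2 — Component impedances:
  Z1: Z = 1/(jωC) = -j/(ω·C) = 0 - j4075 Ω
  Z2: Z = 1/(jωC) = -j/(ω·C) = 0 - j2.653e+05 Ω
  Z3: Z = 1/(jωC) = -j/(ω·C) = 0 - j564.4 Ω
Step 3 — With the output port shorted to ground, the output series arm Z2 runs from the junction to ground; the shunt arm Z3 also runs from the junction to ground. They appear in parallel: Z3 || Z2 = 0 - j563.2 Ω.
Step 4 — Series with input arm Z1: Z_in = Z1 + (Z3 || Z2) = 0 - j4638 Ω = 4638∠-90.0° Ω.
Step 5 — Power factor: PF = cos(φ) = Re(Z)/|Z| = 0/4638 = 0.
Step 6 — Type: Im(Z) = -4638 ⇒ leading (phase φ = -90.0°).

PF = 0 (leading, φ = -90.0°)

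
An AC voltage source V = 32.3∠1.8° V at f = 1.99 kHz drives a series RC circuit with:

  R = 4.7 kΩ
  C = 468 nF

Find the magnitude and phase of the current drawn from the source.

Step 1 — Angular frequency: ω = 2π·f = 2π·1990 = 1.25e+04 rad/s.
Step 2 — Component impedances:
  R: Z = R = 4700 Ω
  C: Z = 1/(jωC) = -j/(ω·C) = 0 - j170.9 Ω
Step 3 — Series combination: Z_total = R + C = 4700 - j170.9 Ω = 4703∠-2.1° Ω.
Step 4 — Source phasor: V = 32.3∠1.8° V = 32.28 + j1.015 V.
Step 5 — Ohm's law: I = V / Z_total = (32.28 + j1.015) / (4700 - j170.9) = 0.006852 + j0.000465 A.
Step 6 — Convert to polar: |I| = 0.006868 A, ∠I = 3.9°.

I = 0.006868∠3.9° A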